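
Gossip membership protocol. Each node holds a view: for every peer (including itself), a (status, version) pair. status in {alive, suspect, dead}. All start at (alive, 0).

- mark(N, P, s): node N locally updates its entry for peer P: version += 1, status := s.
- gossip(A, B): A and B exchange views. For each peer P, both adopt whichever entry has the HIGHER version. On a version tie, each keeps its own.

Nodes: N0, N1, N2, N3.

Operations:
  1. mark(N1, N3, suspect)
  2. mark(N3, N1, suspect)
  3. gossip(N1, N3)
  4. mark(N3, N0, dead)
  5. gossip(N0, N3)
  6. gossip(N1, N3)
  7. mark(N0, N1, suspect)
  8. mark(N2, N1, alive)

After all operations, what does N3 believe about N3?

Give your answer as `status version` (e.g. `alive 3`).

Op 1: N1 marks N3=suspect -> (suspect,v1)
Op 2: N3 marks N1=suspect -> (suspect,v1)
Op 3: gossip N1<->N3 -> N1.N0=(alive,v0) N1.N1=(suspect,v1) N1.N2=(alive,v0) N1.N3=(suspect,v1) | N3.N0=(alive,v0) N3.N1=(suspect,v1) N3.N2=(alive,v0) N3.N3=(suspect,v1)
Op 4: N3 marks N0=dead -> (dead,v1)
Op 5: gossip N0<->N3 -> N0.N0=(dead,v1) N0.N1=(suspect,v1) N0.N2=(alive,v0) N0.N3=(suspect,v1) | N3.N0=(dead,v1) N3.N1=(suspect,v1) N3.N2=(alive,v0) N3.N3=(suspect,v1)
Op 6: gossip N1<->N3 -> N1.N0=(dead,v1) N1.N1=(suspect,v1) N1.N2=(alive,v0) N1.N3=(suspect,v1) | N3.N0=(dead,v1) N3.N1=(suspect,v1) N3.N2=(alive,v0) N3.N3=(suspect,v1)
Op 7: N0 marks N1=suspect -> (suspect,v2)
Op 8: N2 marks N1=alive -> (alive,v1)

Answer: suspect 1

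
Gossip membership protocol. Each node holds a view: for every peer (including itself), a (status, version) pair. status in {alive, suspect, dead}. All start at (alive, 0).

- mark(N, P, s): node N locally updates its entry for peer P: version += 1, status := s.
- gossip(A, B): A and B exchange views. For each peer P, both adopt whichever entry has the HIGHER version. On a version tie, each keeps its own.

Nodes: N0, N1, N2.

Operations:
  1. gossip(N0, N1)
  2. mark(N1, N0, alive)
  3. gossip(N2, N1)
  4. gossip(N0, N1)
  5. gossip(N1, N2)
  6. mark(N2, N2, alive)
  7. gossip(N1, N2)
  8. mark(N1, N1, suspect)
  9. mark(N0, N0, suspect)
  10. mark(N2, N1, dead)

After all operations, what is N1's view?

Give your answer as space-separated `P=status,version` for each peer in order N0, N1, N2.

Answer: N0=alive,1 N1=suspect,1 N2=alive,1

Derivation:
Op 1: gossip N0<->N1 -> N0.N0=(alive,v0) N0.N1=(alive,v0) N0.N2=(alive,v0) | N1.N0=(alive,v0) N1.N1=(alive,v0) N1.N2=(alive,v0)
Op 2: N1 marks N0=alive -> (alive,v1)
Op 3: gossip N2<->N1 -> N2.N0=(alive,v1) N2.N1=(alive,v0) N2.N2=(alive,v0) | N1.N0=(alive,v1) N1.N1=(alive,v0) N1.N2=(alive,v0)
Op 4: gossip N0<->N1 -> N0.N0=(alive,v1) N0.N1=(alive,v0) N0.N2=(alive,v0) | N1.N0=(alive,v1) N1.N1=(alive,v0) N1.N2=(alive,v0)
Op 5: gossip N1<->N2 -> N1.N0=(alive,v1) N1.N1=(alive,v0) N1.N2=(alive,v0) | N2.N0=(alive,v1) N2.N1=(alive,v0) N2.N2=(alive,v0)
Op 6: N2 marks N2=alive -> (alive,v1)
Op 7: gossip N1<->N2 -> N1.N0=(alive,v1) N1.N1=(alive,v0) N1.N2=(alive,v1) | N2.N0=(alive,v1) N2.N1=(alive,v0) N2.N2=(alive,v1)
Op 8: N1 marks N1=suspect -> (suspect,v1)
Op 9: N0 marks N0=suspect -> (suspect,v2)
Op 10: N2 marks N1=dead -> (dead,v1)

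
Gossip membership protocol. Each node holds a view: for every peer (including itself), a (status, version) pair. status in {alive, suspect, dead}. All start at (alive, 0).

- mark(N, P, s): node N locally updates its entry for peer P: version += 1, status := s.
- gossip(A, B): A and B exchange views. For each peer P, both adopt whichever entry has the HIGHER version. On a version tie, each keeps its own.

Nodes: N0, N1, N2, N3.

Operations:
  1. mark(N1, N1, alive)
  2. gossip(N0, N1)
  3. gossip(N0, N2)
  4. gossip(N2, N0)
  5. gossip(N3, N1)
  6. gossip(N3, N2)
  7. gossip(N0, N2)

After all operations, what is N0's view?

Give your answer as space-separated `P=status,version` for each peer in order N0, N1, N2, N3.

Op 1: N1 marks N1=alive -> (alive,v1)
Op 2: gossip N0<->N1 -> N0.N0=(alive,v0) N0.N1=(alive,v1) N0.N2=(alive,v0) N0.N3=(alive,v0) | N1.N0=(alive,v0) N1.N1=(alive,v1) N1.N2=(alive,v0) N1.N3=(alive,v0)
Op 3: gossip N0<->N2 -> N0.N0=(alive,v0) N0.N1=(alive,v1) N0.N2=(alive,v0) N0.N3=(alive,v0) | N2.N0=(alive,v0) N2.N1=(alive,v1) N2.N2=(alive,v0) N2.N3=(alive,v0)
Op 4: gossip N2<->N0 -> N2.N0=(alive,v0) N2.N1=(alive,v1) N2.N2=(alive,v0) N2.N3=(alive,v0) | N0.N0=(alive,v0) N0.N1=(alive,v1) N0.N2=(alive,v0) N0.N3=(alive,v0)
Op 5: gossip N3<->N1 -> N3.N0=(alive,v0) N3.N1=(alive,v1) N3.N2=(alive,v0) N3.N3=(alive,v0) | N1.N0=(alive,v0) N1.N1=(alive,v1) N1.N2=(alive,v0) N1.N3=(alive,v0)
Op 6: gossip N3<->N2 -> N3.N0=(alive,v0) N3.N1=(alive,v1) N3.N2=(alive,v0) N3.N3=(alive,v0) | N2.N0=(alive,v0) N2.N1=(alive,v1) N2.N2=(alive,v0) N2.N3=(alive,v0)
Op 7: gossip N0<->N2 -> N0.N0=(alive,v0) N0.N1=(alive,v1) N0.N2=(alive,v0) N0.N3=(alive,v0) | N2.N0=(alive,v0) N2.N1=(alive,v1) N2.N2=(alive,v0) N2.N3=(alive,v0)

Answer: N0=alive,0 N1=alive,1 N2=alive,0 N3=alive,0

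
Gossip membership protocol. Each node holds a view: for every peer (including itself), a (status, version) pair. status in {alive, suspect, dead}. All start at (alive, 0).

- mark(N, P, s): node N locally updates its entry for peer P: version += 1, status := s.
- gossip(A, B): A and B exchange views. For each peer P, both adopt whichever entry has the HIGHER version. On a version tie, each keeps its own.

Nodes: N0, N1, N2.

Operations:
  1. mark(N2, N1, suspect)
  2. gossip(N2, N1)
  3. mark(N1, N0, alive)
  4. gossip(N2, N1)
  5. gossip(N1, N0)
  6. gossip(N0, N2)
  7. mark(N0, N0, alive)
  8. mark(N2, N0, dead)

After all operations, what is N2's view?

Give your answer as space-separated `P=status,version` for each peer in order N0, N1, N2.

Answer: N0=dead,2 N1=suspect,1 N2=alive,0

Derivation:
Op 1: N2 marks N1=suspect -> (suspect,v1)
Op 2: gossip N2<->N1 -> N2.N0=(alive,v0) N2.N1=(suspect,v1) N2.N2=(alive,v0) | N1.N0=(alive,v0) N1.N1=(suspect,v1) N1.N2=(alive,v0)
Op 3: N1 marks N0=alive -> (alive,v1)
Op 4: gossip N2<->N1 -> N2.N0=(alive,v1) N2.N1=(suspect,v1) N2.N2=(alive,v0) | N1.N0=(alive,v1) N1.N1=(suspect,v1) N1.N2=(alive,v0)
Op 5: gossip N1<->N0 -> N1.N0=(alive,v1) N1.N1=(suspect,v1) N1.N2=(alive,v0) | N0.N0=(alive,v1) N0.N1=(suspect,v1) N0.N2=(alive,v0)
Op 6: gossip N0<->N2 -> N0.N0=(alive,v1) N0.N1=(suspect,v1) N0.N2=(alive,v0) | N2.N0=(alive,v1) N2.N1=(suspect,v1) N2.N2=(alive,v0)
Op 7: N0 marks N0=alive -> (alive,v2)
Op 8: N2 marks N0=dead -> (dead,v2)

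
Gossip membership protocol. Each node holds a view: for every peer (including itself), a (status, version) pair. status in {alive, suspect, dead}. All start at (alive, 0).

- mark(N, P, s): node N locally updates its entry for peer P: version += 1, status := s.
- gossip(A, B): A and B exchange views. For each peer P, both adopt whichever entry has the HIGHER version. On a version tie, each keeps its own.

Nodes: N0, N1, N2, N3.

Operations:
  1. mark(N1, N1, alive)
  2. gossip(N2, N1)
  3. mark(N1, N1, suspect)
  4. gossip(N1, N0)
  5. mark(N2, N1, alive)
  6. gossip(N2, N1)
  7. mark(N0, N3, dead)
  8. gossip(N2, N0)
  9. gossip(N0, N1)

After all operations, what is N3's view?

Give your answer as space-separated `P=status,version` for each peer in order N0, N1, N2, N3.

Answer: N0=alive,0 N1=alive,0 N2=alive,0 N3=alive,0

Derivation:
Op 1: N1 marks N1=alive -> (alive,v1)
Op 2: gossip N2<->N1 -> N2.N0=(alive,v0) N2.N1=(alive,v1) N2.N2=(alive,v0) N2.N3=(alive,v0) | N1.N0=(alive,v0) N1.N1=(alive,v1) N1.N2=(alive,v0) N1.N3=(alive,v0)
Op 3: N1 marks N1=suspect -> (suspect,v2)
Op 4: gossip N1<->N0 -> N1.N0=(alive,v0) N1.N1=(suspect,v2) N1.N2=(alive,v0) N1.N3=(alive,v0) | N0.N0=(alive,v0) N0.N1=(suspect,v2) N0.N2=(alive,v0) N0.N3=(alive,v0)
Op 5: N2 marks N1=alive -> (alive,v2)
Op 6: gossip N2<->N1 -> N2.N0=(alive,v0) N2.N1=(alive,v2) N2.N2=(alive,v0) N2.N3=(alive,v0) | N1.N0=(alive,v0) N1.N1=(suspect,v2) N1.N2=(alive,v0) N1.N3=(alive,v0)
Op 7: N0 marks N3=dead -> (dead,v1)
Op 8: gossip N2<->N0 -> N2.N0=(alive,v0) N2.N1=(alive,v2) N2.N2=(alive,v0) N2.N3=(dead,v1) | N0.N0=(alive,v0) N0.N1=(suspect,v2) N0.N2=(alive,v0) N0.N3=(dead,v1)
Op 9: gossip N0<->N1 -> N0.N0=(alive,v0) N0.N1=(suspect,v2) N0.N2=(alive,v0) N0.N3=(dead,v1) | N1.N0=(alive,v0) N1.N1=(suspect,v2) N1.N2=(alive,v0) N1.N3=(dead,v1)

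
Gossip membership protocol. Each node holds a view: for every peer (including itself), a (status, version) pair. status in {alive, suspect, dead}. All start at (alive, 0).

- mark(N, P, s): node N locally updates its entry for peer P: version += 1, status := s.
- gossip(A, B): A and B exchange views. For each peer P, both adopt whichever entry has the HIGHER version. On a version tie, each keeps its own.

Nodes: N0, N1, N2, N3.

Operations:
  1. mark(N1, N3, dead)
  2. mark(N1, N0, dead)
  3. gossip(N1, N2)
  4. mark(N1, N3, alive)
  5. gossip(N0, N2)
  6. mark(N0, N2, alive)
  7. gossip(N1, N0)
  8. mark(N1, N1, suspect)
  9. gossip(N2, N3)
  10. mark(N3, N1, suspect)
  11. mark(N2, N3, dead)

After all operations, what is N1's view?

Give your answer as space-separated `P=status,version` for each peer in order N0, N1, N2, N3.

Op 1: N1 marks N3=dead -> (dead,v1)
Op 2: N1 marks N0=dead -> (dead,v1)
Op 3: gossip N1<->N2 -> N1.N0=(dead,v1) N1.N1=(alive,v0) N1.N2=(alive,v0) N1.N3=(dead,v1) | N2.N0=(dead,v1) N2.N1=(alive,v0) N2.N2=(alive,v0) N2.N3=(dead,v1)
Op 4: N1 marks N3=alive -> (alive,v2)
Op 5: gossip N0<->N2 -> N0.N0=(dead,v1) N0.N1=(alive,v0) N0.N2=(alive,v0) N0.N3=(dead,v1) | N2.N0=(dead,v1) N2.N1=(alive,v0) N2.N2=(alive,v0) N2.N3=(dead,v1)
Op 6: N0 marks N2=alive -> (alive,v1)
Op 7: gossip N1<->N0 -> N1.N0=(dead,v1) N1.N1=(alive,v0) N1.N2=(alive,v1) N1.N3=(alive,v2) | N0.N0=(dead,v1) N0.N1=(alive,v0) N0.N2=(alive,v1) N0.N3=(alive,v2)
Op 8: N1 marks N1=suspect -> (suspect,v1)
Op 9: gossip N2<->N3 -> N2.N0=(dead,v1) N2.N1=(alive,v0) N2.N2=(alive,v0) N2.N3=(dead,v1) | N3.N0=(dead,v1) N3.N1=(alive,v0) N3.N2=(alive,v0) N3.N3=(dead,v1)
Op 10: N3 marks N1=suspect -> (suspect,v1)
Op 11: N2 marks N3=dead -> (dead,v2)

Answer: N0=dead,1 N1=suspect,1 N2=alive,1 N3=alive,2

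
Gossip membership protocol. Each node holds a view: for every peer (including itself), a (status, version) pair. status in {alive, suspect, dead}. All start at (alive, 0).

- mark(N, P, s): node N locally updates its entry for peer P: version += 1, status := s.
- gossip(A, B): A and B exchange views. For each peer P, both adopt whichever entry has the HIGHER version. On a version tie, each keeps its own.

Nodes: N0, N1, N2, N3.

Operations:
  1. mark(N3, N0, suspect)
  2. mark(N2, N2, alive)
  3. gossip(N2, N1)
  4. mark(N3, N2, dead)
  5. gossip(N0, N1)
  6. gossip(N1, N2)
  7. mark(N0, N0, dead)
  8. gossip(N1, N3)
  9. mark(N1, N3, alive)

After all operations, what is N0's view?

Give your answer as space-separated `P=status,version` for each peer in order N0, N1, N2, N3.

Answer: N0=dead,1 N1=alive,0 N2=alive,1 N3=alive,0

Derivation:
Op 1: N3 marks N0=suspect -> (suspect,v1)
Op 2: N2 marks N2=alive -> (alive,v1)
Op 3: gossip N2<->N1 -> N2.N0=(alive,v0) N2.N1=(alive,v0) N2.N2=(alive,v1) N2.N3=(alive,v0) | N1.N0=(alive,v0) N1.N1=(alive,v0) N1.N2=(alive,v1) N1.N3=(alive,v0)
Op 4: N3 marks N2=dead -> (dead,v1)
Op 5: gossip N0<->N1 -> N0.N0=(alive,v0) N0.N1=(alive,v0) N0.N2=(alive,v1) N0.N3=(alive,v0) | N1.N0=(alive,v0) N1.N1=(alive,v0) N1.N2=(alive,v1) N1.N3=(alive,v0)
Op 6: gossip N1<->N2 -> N1.N0=(alive,v0) N1.N1=(alive,v0) N1.N2=(alive,v1) N1.N3=(alive,v0) | N2.N0=(alive,v0) N2.N1=(alive,v0) N2.N2=(alive,v1) N2.N3=(alive,v0)
Op 7: N0 marks N0=dead -> (dead,v1)
Op 8: gossip N1<->N3 -> N1.N0=(suspect,v1) N1.N1=(alive,v0) N1.N2=(alive,v1) N1.N3=(alive,v0) | N3.N0=(suspect,v1) N3.N1=(alive,v0) N3.N2=(dead,v1) N3.N3=(alive,v0)
Op 9: N1 marks N3=alive -> (alive,v1)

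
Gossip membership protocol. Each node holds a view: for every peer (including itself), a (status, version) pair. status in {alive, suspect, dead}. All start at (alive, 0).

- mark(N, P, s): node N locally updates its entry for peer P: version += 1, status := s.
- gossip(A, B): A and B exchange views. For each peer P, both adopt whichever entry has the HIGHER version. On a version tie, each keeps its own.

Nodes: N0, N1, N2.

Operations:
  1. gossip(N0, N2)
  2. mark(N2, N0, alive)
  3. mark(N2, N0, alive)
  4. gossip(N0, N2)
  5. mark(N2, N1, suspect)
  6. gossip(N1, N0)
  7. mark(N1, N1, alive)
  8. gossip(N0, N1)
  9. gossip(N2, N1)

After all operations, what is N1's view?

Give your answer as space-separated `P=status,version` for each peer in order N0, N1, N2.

Op 1: gossip N0<->N2 -> N0.N0=(alive,v0) N0.N1=(alive,v0) N0.N2=(alive,v0) | N2.N0=(alive,v0) N2.N1=(alive,v0) N2.N2=(alive,v0)
Op 2: N2 marks N0=alive -> (alive,v1)
Op 3: N2 marks N0=alive -> (alive,v2)
Op 4: gossip N0<->N2 -> N0.N0=(alive,v2) N0.N1=(alive,v0) N0.N2=(alive,v0) | N2.N0=(alive,v2) N2.N1=(alive,v0) N2.N2=(alive,v0)
Op 5: N2 marks N1=suspect -> (suspect,v1)
Op 6: gossip N1<->N0 -> N1.N0=(alive,v2) N1.N1=(alive,v0) N1.N2=(alive,v0) | N0.N0=(alive,v2) N0.N1=(alive,v0) N0.N2=(alive,v0)
Op 7: N1 marks N1=alive -> (alive,v1)
Op 8: gossip N0<->N1 -> N0.N0=(alive,v2) N0.N1=(alive,v1) N0.N2=(alive,v0) | N1.N0=(alive,v2) N1.N1=(alive,v1) N1.N2=(alive,v0)
Op 9: gossip N2<->N1 -> N2.N0=(alive,v2) N2.N1=(suspect,v1) N2.N2=(alive,v0) | N1.N0=(alive,v2) N1.N1=(alive,v1) N1.N2=(alive,v0)

Answer: N0=alive,2 N1=alive,1 N2=alive,0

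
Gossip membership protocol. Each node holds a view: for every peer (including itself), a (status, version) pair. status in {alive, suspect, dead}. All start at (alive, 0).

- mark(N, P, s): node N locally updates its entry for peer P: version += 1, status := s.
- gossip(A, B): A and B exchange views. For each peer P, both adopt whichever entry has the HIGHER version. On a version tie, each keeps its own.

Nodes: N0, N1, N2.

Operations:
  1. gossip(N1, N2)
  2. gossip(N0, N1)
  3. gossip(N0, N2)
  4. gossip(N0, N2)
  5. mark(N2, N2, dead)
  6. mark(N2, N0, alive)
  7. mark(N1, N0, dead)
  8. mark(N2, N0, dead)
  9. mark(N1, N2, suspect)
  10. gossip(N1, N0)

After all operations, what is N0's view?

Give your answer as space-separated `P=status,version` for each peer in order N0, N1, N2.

Op 1: gossip N1<->N2 -> N1.N0=(alive,v0) N1.N1=(alive,v0) N1.N2=(alive,v0) | N2.N0=(alive,v0) N2.N1=(alive,v0) N2.N2=(alive,v0)
Op 2: gossip N0<->N1 -> N0.N0=(alive,v0) N0.N1=(alive,v0) N0.N2=(alive,v0) | N1.N0=(alive,v0) N1.N1=(alive,v0) N1.N2=(alive,v0)
Op 3: gossip N0<->N2 -> N0.N0=(alive,v0) N0.N1=(alive,v0) N0.N2=(alive,v0) | N2.N0=(alive,v0) N2.N1=(alive,v0) N2.N2=(alive,v0)
Op 4: gossip N0<->N2 -> N0.N0=(alive,v0) N0.N1=(alive,v0) N0.N2=(alive,v0) | N2.N0=(alive,v0) N2.N1=(alive,v0) N2.N2=(alive,v0)
Op 5: N2 marks N2=dead -> (dead,v1)
Op 6: N2 marks N0=alive -> (alive,v1)
Op 7: N1 marks N0=dead -> (dead,v1)
Op 8: N2 marks N0=dead -> (dead,v2)
Op 9: N1 marks N2=suspect -> (suspect,v1)
Op 10: gossip N1<->N0 -> N1.N0=(dead,v1) N1.N1=(alive,v0) N1.N2=(suspect,v1) | N0.N0=(dead,v1) N0.N1=(alive,v0) N0.N2=(suspect,v1)

Answer: N0=dead,1 N1=alive,0 N2=suspect,1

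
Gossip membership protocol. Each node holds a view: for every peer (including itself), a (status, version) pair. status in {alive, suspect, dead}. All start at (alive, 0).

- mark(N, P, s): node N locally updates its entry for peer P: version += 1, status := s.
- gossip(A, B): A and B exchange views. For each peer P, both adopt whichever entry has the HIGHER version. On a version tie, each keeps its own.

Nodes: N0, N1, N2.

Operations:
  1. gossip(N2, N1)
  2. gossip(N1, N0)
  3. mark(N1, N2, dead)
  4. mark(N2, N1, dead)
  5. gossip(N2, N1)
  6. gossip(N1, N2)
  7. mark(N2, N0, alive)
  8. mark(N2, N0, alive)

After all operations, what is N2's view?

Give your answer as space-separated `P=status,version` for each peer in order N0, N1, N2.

Op 1: gossip N2<->N1 -> N2.N0=(alive,v0) N2.N1=(alive,v0) N2.N2=(alive,v0) | N1.N0=(alive,v0) N1.N1=(alive,v0) N1.N2=(alive,v0)
Op 2: gossip N1<->N0 -> N1.N0=(alive,v0) N1.N1=(alive,v0) N1.N2=(alive,v0) | N0.N0=(alive,v0) N0.N1=(alive,v0) N0.N2=(alive,v0)
Op 3: N1 marks N2=dead -> (dead,v1)
Op 4: N2 marks N1=dead -> (dead,v1)
Op 5: gossip N2<->N1 -> N2.N0=(alive,v0) N2.N1=(dead,v1) N2.N2=(dead,v1) | N1.N0=(alive,v0) N1.N1=(dead,v1) N1.N2=(dead,v1)
Op 6: gossip N1<->N2 -> N1.N0=(alive,v0) N1.N1=(dead,v1) N1.N2=(dead,v1) | N2.N0=(alive,v0) N2.N1=(dead,v1) N2.N2=(dead,v1)
Op 7: N2 marks N0=alive -> (alive,v1)
Op 8: N2 marks N0=alive -> (alive,v2)

Answer: N0=alive,2 N1=dead,1 N2=dead,1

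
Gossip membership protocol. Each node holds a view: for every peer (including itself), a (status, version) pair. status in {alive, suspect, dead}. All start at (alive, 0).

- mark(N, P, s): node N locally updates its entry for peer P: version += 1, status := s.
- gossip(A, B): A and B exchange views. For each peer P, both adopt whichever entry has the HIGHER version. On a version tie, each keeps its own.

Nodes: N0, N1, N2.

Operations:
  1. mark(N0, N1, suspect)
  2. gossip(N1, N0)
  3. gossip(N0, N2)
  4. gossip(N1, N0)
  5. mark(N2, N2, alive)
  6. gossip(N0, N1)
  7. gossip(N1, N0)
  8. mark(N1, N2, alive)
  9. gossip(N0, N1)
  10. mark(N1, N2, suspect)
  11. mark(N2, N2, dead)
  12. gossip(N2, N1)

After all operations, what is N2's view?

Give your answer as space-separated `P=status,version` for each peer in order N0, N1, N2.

Op 1: N0 marks N1=suspect -> (suspect,v1)
Op 2: gossip N1<->N0 -> N1.N0=(alive,v0) N1.N1=(suspect,v1) N1.N2=(alive,v0) | N0.N0=(alive,v0) N0.N1=(suspect,v1) N0.N2=(alive,v0)
Op 3: gossip N0<->N2 -> N0.N0=(alive,v0) N0.N1=(suspect,v1) N0.N2=(alive,v0) | N2.N0=(alive,v0) N2.N1=(suspect,v1) N2.N2=(alive,v0)
Op 4: gossip N1<->N0 -> N1.N0=(alive,v0) N1.N1=(suspect,v1) N1.N2=(alive,v0) | N0.N0=(alive,v0) N0.N1=(suspect,v1) N0.N2=(alive,v0)
Op 5: N2 marks N2=alive -> (alive,v1)
Op 6: gossip N0<->N1 -> N0.N0=(alive,v0) N0.N1=(suspect,v1) N0.N2=(alive,v0) | N1.N0=(alive,v0) N1.N1=(suspect,v1) N1.N2=(alive,v0)
Op 7: gossip N1<->N0 -> N1.N0=(alive,v0) N1.N1=(suspect,v1) N1.N2=(alive,v0) | N0.N0=(alive,v0) N0.N1=(suspect,v1) N0.N2=(alive,v0)
Op 8: N1 marks N2=alive -> (alive,v1)
Op 9: gossip N0<->N1 -> N0.N0=(alive,v0) N0.N1=(suspect,v1) N0.N2=(alive,v1) | N1.N0=(alive,v0) N1.N1=(suspect,v1) N1.N2=(alive,v1)
Op 10: N1 marks N2=suspect -> (suspect,v2)
Op 11: N2 marks N2=dead -> (dead,v2)
Op 12: gossip N2<->N1 -> N2.N0=(alive,v0) N2.N1=(suspect,v1) N2.N2=(dead,v2) | N1.N0=(alive,v0) N1.N1=(suspect,v1) N1.N2=(suspect,v2)

Answer: N0=alive,0 N1=suspect,1 N2=dead,2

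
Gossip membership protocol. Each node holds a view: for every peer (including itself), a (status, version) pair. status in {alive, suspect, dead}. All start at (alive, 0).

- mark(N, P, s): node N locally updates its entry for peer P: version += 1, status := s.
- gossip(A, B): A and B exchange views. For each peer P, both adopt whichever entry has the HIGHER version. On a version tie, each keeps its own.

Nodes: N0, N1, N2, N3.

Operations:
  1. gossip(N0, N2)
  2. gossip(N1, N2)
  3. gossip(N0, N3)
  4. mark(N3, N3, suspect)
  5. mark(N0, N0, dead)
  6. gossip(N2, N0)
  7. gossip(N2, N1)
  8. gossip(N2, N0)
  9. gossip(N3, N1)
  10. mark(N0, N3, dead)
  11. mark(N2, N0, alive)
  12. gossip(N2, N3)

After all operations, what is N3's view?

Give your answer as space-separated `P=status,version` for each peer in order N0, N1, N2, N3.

Answer: N0=alive,2 N1=alive,0 N2=alive,0 N3=suspect,1

Derivation:
Op 1: gossip N0<->N2 -> N0.N0=(alive,v0) N0.N1=(alive,v0) N0.N2=(alive,v0) N0.N3=(alive,v0) | N2.N0=(alive,v0) N2.N1=(alive,v0) N2.N2=(alive,v0) N2.N3=(alive,v0)
Op 2: gossip N1<->N2 -> N1.N0=(alive,v0) N1.N1=(alive,v0) N1.N2=(alive,v0) N1.N3=(alive,v0) | N2.N0=(alive,v0) N2.N1=(alive,v0) N2.N2=(alive,v0) N2.N3=(alive,v0)
Op 3: gossip N0<->N3 -> N0.N0=(alive,v0) N0.N1=(alive,v0) N0.N2=(alive,v0) N0.N3=(alive,v0) | N3.N0=(alive,v0) N3.N1=(alive,v0) N3.N2=(alive,v0) N3.N3=(alive,v0)
Op 4: N3 marks N3=suspect -> (suspect,v1)
Op 5: N0 marks N0=dead -> (dead,v1)
Op 6: gossip N2<->N0 -> N2.N0=(dead,v1) N2.N1=(alive,v0) N2.N2=(alive,v0) N2.N3=(alive,v0) | N0.N0=(dead,v1) N0.N1=(alive,v0) N0.N2=(alive,v0) N0.N3=(alive,v0)
Op 7: gossip N2<->N1 -> N2.N0=(dead,v1) N2.N1=(alive,v0) N2.N2=(alive,v0) N2.N3=(alive,v0) | N1.N0=(dead,v1) N1.N1=(alive,v0) N1.N2=(alive,v0) N1.N3=(alive,v0)
Op 8: gossip N2<->N0 -> N2.N0=(dead,v1) N2.N1=(alive,v0) N2.N2=(alive,v0) N2.N3=(alive,v0) | N0.N0=(dead,v1) N0.N1=(alive,v0) N0.N2=(alive,v0) N0.N3=(alive,v0)
Op 9: gossip N3<->N1 -> N3.N0=(dead,v1) N3.N1=(alive,v0) N3.N2=(alive,v0) N3.N3=(suspect,v1) | N1.N0=(dead,v1) N1.N1=(alive,v0) N1.N2=(alive,v0) N1.N3=(suspect,v1)
Op 10: N0 marks N3=dead -> (dead,v1)
Op 11: N2 marks N0=alive -> (alive,v2)
Op 12: gossip N2<->N3 -> N2.N0=(alive,v2) N2.N1=(alive,v0) N2.N2=(alive,v0) N2.N3=(suspect,v1) | N3.N0=(alive,v2) N3.N1=(alive,v0) N3.N2=(alive,v0) N3.N3=(suspect,v1)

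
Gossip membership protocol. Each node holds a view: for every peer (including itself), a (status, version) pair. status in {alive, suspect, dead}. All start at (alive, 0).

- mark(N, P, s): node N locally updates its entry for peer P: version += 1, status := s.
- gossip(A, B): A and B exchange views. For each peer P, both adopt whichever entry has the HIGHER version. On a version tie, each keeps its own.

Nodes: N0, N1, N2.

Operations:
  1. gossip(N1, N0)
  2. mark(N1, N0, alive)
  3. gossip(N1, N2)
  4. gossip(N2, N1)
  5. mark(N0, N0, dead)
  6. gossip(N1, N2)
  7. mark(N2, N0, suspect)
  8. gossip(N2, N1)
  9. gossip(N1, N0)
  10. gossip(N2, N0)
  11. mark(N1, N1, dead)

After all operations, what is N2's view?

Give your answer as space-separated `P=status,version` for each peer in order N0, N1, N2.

Op 1: gossip N1<->N0 -> N1.N0=(alive,v0) N1.N1=(alive,v0) N1.N2=(alive,v0) | N0.N0=(alive,v0) N0.N1=(alive,v0) N0.N2=(alive,v0)
Op 2: N1 marks N0=alive -> (alive,v1)
Op 3: gossip N1<->N2 -> N1.N0=(alive,v1) N1.N1=(alive,v0) N1.N2=(alive,v0) | N2.N0=(alive,v1) N2.N1=(alive,v0) N2.N2=(alive,v0)
Op 4: gossip N2<->N1 -> N2.N0=(alive,v1) N2.N1=(alive,v0) N2.N2=(alive,v0) | N1.N0=(alive,v1) N1.N1=(alive,v0) N1.N2=(alive,v0)
Op 5: N0 marks N0=dead -> (dead,v1)
Op 6: gossip N1<->N2 -> N1.N0=(alive,v1) N1.N1=(alive,v0) N1.N2=(alive,v0) | N2.N0=(alive,v1) N2.N1=(alive,v0) N2.N2=(alive,v0)
Op 7: N2 marks N0=suspect -> (suspect,v2)
Op 8: gossip N2<->N1 -> N2.N0=(suspect,v2) N2.N1=(alive,v0) N2.N2=(alive,v0) | N1.N0=(suspect,v2) N1.N1=(alive,v0) N1.N2=(alive,v0)
Op 9: gossip N1<->N0 -> N1.N0=(suspect,v2) N1.N1=(alive,v0) N1.N2=(alive,v0) | N0.N0=(suspect,v2) N0.N1=(alive,v0) N0.N2=(alive,v0)
Op 10: gossip N2<->N0 -> N2.N0=(suspect,v2) N2.N1=(alive,v0) N2.N2=(alive,v0) | N0.N0=(suspect,v2) N0.N1=(alive,v0) N0.N2=(alive,v0)
Op 11: N1 marks N1=dead -> (dead,v1)

Answer: N0=suspect,2 N1=alive,0 N2=alive,0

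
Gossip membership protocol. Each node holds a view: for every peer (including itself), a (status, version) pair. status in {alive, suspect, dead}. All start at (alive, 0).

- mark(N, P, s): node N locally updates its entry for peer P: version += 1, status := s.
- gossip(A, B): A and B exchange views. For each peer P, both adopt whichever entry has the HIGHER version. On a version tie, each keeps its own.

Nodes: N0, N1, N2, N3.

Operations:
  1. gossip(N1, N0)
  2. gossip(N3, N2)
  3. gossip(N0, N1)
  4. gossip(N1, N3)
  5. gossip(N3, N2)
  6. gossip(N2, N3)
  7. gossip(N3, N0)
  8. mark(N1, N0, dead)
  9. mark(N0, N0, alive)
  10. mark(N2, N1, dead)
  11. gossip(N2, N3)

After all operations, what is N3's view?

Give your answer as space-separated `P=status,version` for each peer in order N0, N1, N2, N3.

Answer: N0=alive,0 N1=dead,1 N2=alive,0 N3=alive,0

Derivation:
Op 1: gossip N1<->N0 -> N1.N0=(alive,v0) N1.N1=(alive,v0) N1.N2=(alive,v0) N1.N3=(alive,v0) | N0.N0=(alive,v0) N0.N1=(alive,v0) N0.N2=(alive,v0) N0.N3=(alive,v0)
Op 2: gossip N3<->N2 -> N3.N0=(alive,v0) N3.N1=(alive,v0) N3.N2=(alive,v0) N3.N3=(alive,v0) | N2.N0=(alive,v0) N2.N1=(alive,v0) N2.N2=(alive,v0) N2.N3=(alive,v0)
Op 3: gossip N0<->N1 -> N0.N0=(alive,v0) N0.N1=(alive,v0) N0.N2=(alive,v0) N0.N3=(alive,v0) | N1.N0=(alive,v0) N1.N1=(alive,v0) N1.N2=(alive,v0) N1.N3=(alive,v0)
Op 4: gossip N1<->N3 -> N1.N0=(alive,v0) N1.N1=(alive,v0) N1.N2=(alive,v0) N1.N3=(alive,v0) | N3.N0=(alive,v0) N3.N1=(alive,v0) N3.N2=(alive,v0) N3.N3=(alive,v0)
Op 5: gossip N3<->N2 -> N3.N0=(alive,v0) N3.N1=(alive,v0) N3.N2=(alive,v0) N3.N3=(alive,v0) | N2.N0=(alive,v0) N2.N1=(alive,v0) N2.N2=(alive,v0) N2.N3=(alive,v0)
Op 6: gossip N2<->N3 -> N2.N0=(alive,v0) N2.N1=(alive,v0) N2.N2=(alive,v0) N2.N3=(alive,v0) | N3.N0=(alive,v0) N3.N1=(alive,v0) N3.N2=(alive,v0) N3.N3=(alive,v0)
Op 7: gossip N3<->N0 -> N3.N0=(alive,v0) N3.N1=(alive,v0) N3.N2=(alive,v0) N3.N3=(alive,v0) | N0.N0=(alive,v0) N0.N1=(alive,v0) N0.N2=(alive,v0) N0.N3=(alive,v0)
Op 8: N1 marks N0=dead -> (dead,v1)
Op 9: N0 marks N0=alive -> (alive,v1)
Op 10: N2 marks N1=dead -> (dead,v1)
Op 11: gossip N2<->N3 -> N2.N0=(alive,v0) N2.N1=(dead,v1) N2.N2=(alive,v0) N2.N3=(alive,v0) | N3.N0=(alive,v0) N3.N1=(dead,v1) N3.N2=(alive,v0) N3.N3=(alive,v0)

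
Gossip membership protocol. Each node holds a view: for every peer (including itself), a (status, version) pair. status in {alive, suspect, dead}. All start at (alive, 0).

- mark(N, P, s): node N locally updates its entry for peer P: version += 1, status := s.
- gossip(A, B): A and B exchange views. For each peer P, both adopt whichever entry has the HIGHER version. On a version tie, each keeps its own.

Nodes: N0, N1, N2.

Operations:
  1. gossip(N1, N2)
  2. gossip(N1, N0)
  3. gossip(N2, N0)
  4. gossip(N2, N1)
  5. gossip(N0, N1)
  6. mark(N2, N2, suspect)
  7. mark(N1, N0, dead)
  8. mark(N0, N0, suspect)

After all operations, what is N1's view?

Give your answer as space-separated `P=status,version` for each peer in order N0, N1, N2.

Answer: N0=dead,1 N1=alive,0 N2=alive,0

Derivation:
Op 1: gossip N1<->N2 -> N1.N0=(alive,v0) N1.N1=(alive,v0) N1.N2=(alive,v0) | N2.N0=(alive,v0) N2.N1=(alive,v0) N2.N2=(alive,v0)
Op 2: gossip N1<->N0 -> N1.N0=(alive,v0) N1.N1=(alive,v0) N1.N2=(alive,v0) | N0.N0=(alive,v0) N0.N1=(alive,v0) N0.N2=(alive,v0)
Op 3: gossip N2<->N0 -> N2.N0=(alive,v0) N2.N1=(alive,v0) N2.N2=(alive,v0) | N0.N0=(alive,v0) N0.N1=(alive,v0) N0.N2=(alive,v0)
Op 4: gossip N2<->N1 -> N2.N0=(alive,v0) N2.N1=(alive,v0) N2.N2=(alive,v0) | N1.N0=(alive,v0) N1.N1=(alive,v0) N1.N2=(alive,v0)
Op 5: gossip N0<->N1 -> N0.N0=(alive,v0) N0.N1=(alive,v0) N0.N2=(alive,v0) | N1.N0=(alive,v0) N1.N1=(alive,v0) N1.N2=(alive,v0)
Op 6: N2 marks N2=suspect -> (suspect,v1)
Op 7: N1 marks N0=dead -> (dead,v1)
Op 8: N0 marks N0=suspect -> (suspect,v1)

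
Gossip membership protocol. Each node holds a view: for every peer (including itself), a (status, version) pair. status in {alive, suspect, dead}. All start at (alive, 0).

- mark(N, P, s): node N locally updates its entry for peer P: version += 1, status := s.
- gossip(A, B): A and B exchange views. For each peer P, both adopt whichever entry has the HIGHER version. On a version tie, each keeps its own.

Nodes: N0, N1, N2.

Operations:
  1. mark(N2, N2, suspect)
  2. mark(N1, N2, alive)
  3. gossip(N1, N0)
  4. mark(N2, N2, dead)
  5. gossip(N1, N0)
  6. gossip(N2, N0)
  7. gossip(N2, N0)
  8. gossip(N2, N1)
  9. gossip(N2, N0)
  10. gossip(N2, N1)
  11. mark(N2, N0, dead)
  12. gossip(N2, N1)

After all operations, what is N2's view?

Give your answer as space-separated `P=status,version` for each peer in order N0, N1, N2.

Answer: N0=dead,1 N1=alive,0 N2=dead,2

Derivation:
Op 1: N2 marks N2=suspect -> (suspect,v1)
Op 2: N1 marks N2=alive -> (alive,v1)
Op 3: gossip N1<->N0 -> N1.N0=(alive,v0) N1.N1=(alive,v0) N1.N2=(alive,v1) | N0.N0=(alive,v0) N0.N1=(alive,v0) N0.N2=(alive,v1)
Op 4: N2 marks N2=dead -> (dead,v2)
Op 5: gossip N1<->N0 -> N1.N0=(alive,v0) N1.N1=(alive,v0) N1.N2=(alive,v1) | N0.N0=(alive,v0) N0.N1=(alive,v0) N0.N2=(alive,v1)
Op 6: gossip N2<->N0 -> N2.N0=(alive,v0) N2.N1=(alive,v0) N2.N2=(dead,v2) | N0.N0=(alive,v0) N0.N1=(alive,v0) N0.N2=(dead,v2)
Op 7: gossip N2<->N0 -> N2.N0=(alive,v0) N2.N1=(alive,v0) N2.N2=(dead,v2) | N0.N0=(alive,v0) N0.N1=(alive,v0) N0.N2=(dead,v2)
Op 8: gossip N2<->N1 -> N2.N0=(alive,v0) N2.N1=(alive,v0) N2.N2=(dead,v2) | N1.N0=(alive,v0) N1.N1=(alive,v0) N1.N2=(dead,v2)
Op 9: gossip N2<->N0 -> N2.N0=(alive,v0) N2.N1=(alive,v0) N2.N2=(dead,v2) | N0.N0=(alive,v0) N0.N1=(alive,v0) N0.N2=(dead,v2)
Op 10: gossip N2<->N1 -> N2.N0=(alive,v0) N2.N1=(alive,v0) N2.N2=(dead,v2) | N1.N0=(alive,v0) N1.N1=(alive,v0) N1.N2=(dead,v2)
Op 11: N2 marks N0=dead -> (dead,v1)
Op 12: gossip N2<->N1 -> N2.N0=(dead,v1) N2.N1=(alive,v0) N2.N2=(dead,v2) | N1.N0=(dead,v1) N1.N1=(alive,v0) N1.N2=(dead,v2)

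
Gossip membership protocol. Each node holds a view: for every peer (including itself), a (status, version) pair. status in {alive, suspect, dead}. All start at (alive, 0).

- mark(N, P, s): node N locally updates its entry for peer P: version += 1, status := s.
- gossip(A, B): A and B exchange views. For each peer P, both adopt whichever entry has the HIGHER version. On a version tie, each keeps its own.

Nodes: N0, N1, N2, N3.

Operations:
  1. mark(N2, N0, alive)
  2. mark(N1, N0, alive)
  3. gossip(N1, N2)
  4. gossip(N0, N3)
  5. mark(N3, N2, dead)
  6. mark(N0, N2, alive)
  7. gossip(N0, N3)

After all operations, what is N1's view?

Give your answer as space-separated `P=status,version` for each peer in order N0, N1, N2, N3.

Op 1: N2 marks N0=alive -> (alive,v1)
Op 2: N1 marks N0=alive -> (alive,v1)
Op 3: gossip N1<->N2 -> N1.N0=(alive,v1) N1.N1=(alive,v0) N1.N2=(alive,v0) N1.N3=(alive,v0) | N2.N0=(alive,v1) N2.N1=(alive,v0) N2.N2=(alive,v0) N2.N3=(alive,v0)
Op 4: gossip N0<->N3 -> N0.N0=(alive,v0) N0.N1=(alive,v0) N0.N2=(alive,v0) N0.N3=(alive,v0) | N3.N0=(alive,v0) N3.N1=(alive,v0) N3.N2=(alive,v0) N3.N3=(alive,v0)
Op 5: N3 marks N2=dead -> (dead,v1)
Op 6: N0 marks N2=alive -> (alive,v1)
Op 7: gossip N0<->N3 -> N0.N0=(alive,v0) N0.N1=(alive,v0) N0.N2=(alive,v1) N0.N3=(alive,v0) | N3.N0=(alive,v0) N3.N1=(alive,v0) N3.N2=(dead,v1) N3.N3=(alive,v0)

Answer: N0=alive,1 N1=alive,0 N2=alive,0 N3=alive,0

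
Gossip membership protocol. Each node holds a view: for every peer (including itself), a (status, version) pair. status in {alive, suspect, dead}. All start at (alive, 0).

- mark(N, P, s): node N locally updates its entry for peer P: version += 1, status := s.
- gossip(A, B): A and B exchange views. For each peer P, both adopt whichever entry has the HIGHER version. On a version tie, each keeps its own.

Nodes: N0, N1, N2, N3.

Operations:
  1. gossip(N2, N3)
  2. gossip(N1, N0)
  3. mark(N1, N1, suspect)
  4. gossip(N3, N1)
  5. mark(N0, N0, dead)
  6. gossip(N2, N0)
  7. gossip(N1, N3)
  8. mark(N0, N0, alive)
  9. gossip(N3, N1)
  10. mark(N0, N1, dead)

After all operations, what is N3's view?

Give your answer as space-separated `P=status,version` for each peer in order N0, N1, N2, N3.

Answer: N0=alive,0 N1=suspect,1 N2=alive,0 N3=alive,0

Derivation:
Op 1: gossip N2<->N3 -> N2.N0=(alive,v0) N2.N1=(alive,v0) N2.N2=(alive,v0) N2.N3=(alive,v0) | N3.N0=(alive,v0) N3.N1=(alive,v0) N3.N2=(alive,v0) N3.N3=(alive,v0)
Op 2: gossip N1<->N0 -> N1.N0=(alive,v0) N1.N1=(alive,v0) N1.N2=(alive,v0) N1.N3=(alive,v0) | N0.N0=(alive,v0) N0.N1=(alive,v0) N0.N2=(alive,v0) N0.N3=(alive,v0)
Op 3: N1 marks N1=suspect -> (suspect,v1)
Op 4: gossip N3<->N1 -> N3.N0=(alive,v0) N3.N1=(suspect,v1) N3.N2=(alive,v0) N3.N3=(alive,v0) | N1.N0=(alive,v0) N1.N1=(suspect,v1) N1.N2=(alive,v0) N1.N3=(alive,v0)
Op 5: N0 marks N0=dead -> (dead,v1)
Op 6: gossip N2<->N0 -> N2.N0=(dead,v1) N2.N1=(alive,v0) N2.N2=(alive,v0) N2.N3=(alive,v0) | N0.N0=(dead,v1) N0.N1=(alive,v0) N0.N2=(alive,v0) N0.N3=(alive,v0)
Op 7: gossip N1<->N3 -> N1.N0=(alive,v0) N1.N1=(suspect,v1) N1.N2=(alive,v0) N1.N3=(alive,v0) | N3.N0=(alive,v0) N3.N1=(suspect,v1) N3.N2=(alive,v0) N3.N3=(alive,v0)
Op 8: N0 marks N0=alive -> (alive,v2)
Op 9: gossip N3<->N1 -> N3.N0=(alive,v0) N3.N1=(suspect,v1) N3.N2=(alive,v0) N3.N3=(alive,v0) | N1.N0=(alive,v0) N1.N1=(suspect,v1) N1.N2=(alive,v0) N1.N3=(alive,v0)
Op 10: N0 marks N1=dead -> (dead,v1)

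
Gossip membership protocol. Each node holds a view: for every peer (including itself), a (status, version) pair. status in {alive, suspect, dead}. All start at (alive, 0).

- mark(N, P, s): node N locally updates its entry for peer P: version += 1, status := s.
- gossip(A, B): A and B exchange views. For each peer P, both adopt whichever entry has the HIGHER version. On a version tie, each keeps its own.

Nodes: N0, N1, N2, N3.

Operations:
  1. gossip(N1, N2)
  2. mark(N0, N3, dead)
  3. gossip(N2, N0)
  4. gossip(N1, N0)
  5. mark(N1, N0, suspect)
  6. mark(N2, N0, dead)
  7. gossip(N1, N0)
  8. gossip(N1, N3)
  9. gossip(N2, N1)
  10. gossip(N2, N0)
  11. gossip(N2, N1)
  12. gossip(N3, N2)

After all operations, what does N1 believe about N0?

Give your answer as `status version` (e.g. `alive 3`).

Op 1: gossip N1<->N2 -> N1.N0=(alive,v0) N1.N1=(alive,v0) N1.N2=(alive,v0) N1.N3=(alive,v0) | N2.N0=(alive,v0) N2.N1=(alive,v0) N2.N2=(alive,v0) N2.N3=(alive,v0)
Op 2: N0 marks N3=dead -> (dead,v1)
Op 3: gossip N2<->N0 -> N2.N0=(alive,v0) N2.N1=(alive,v0) N2.N2=(alive,v0) N2.N3=(dead,v1) | N0.N0=(alive,v0) N0.N1=(alive,v0) N0.N2=(alive,v0) N0.N3=(dead,v1)
Op 4: gossip N1<->N0 -> N1.N0=(alive,v0) N1.N1=(alive,v0) N1.N2=(alive,v0) N1.N3=(dead,v1) | N0.N0=(alive,v0) N0.N1=(alive,v0) N0.N2=(alive,v0) N0.N3=(dead,v1)
Op 5: N1 marks N0=suspect -> (suspect,v1)
Op 6: N2 marks N0=dead -> (dead,v1)
Op 7: gossip N1<->N0 -> N1.N0=(suspect,v1) N1.N1=(alive,v0) N1.N2=(alive,v0) N1.N3=(dead,v1) | N0.N0=(suspect,v1) N0.N1=(alive,v0) N0.N2=(alive,v0) N0.N3=(dead,v1)
Op 8: gossip N1<->N3 -> N1.N0=(suspect,v1) N1.N1=(alive,v0) N1.N2=(alive,v0) N1.N3=(dead,v1) | N3.N0=(suspect,v1) N3.N1=(alive,v0) N3.N2=(alive,v0) N3.N3=(dead,v1)
Op 9: gossip N2<->N1 -> N2.N0=(dead,v1) N2.N1=(alive,v0) N2.N2=(alive,v0) N2.N3=(dead,v1) | N1.N0=(suspect,v1) N1.N1=(alive,v0) N1.N2=(alive,v0) N1.N3=(dead,v1)
Op 10: gossip N2<->N0 -> N2.N0=(dead,v1) N2.N1=(alive,v0) N2.N2=(alive,v0) N2.N3=(dead,v1) | N0.N0=(suspect,v1) N0.N1=(alive,v0) N0.N2=(alive,v0) N0.N3=(dead,v1)
Op 11: gossip N2<->N1 -> N2.N0=(dead,v1) N2.N1=(alive,v0) N2.N2=(alive,v0) N2.N3=(dead,v1) | N1.N0=(suspect,v1) N1.N1=(alive,v0) N1.N2=(alive,v0) N1.N3=(dead,v1)
Op 12: gossip N3<->N2 -> N3.N0=(suspect,v1) N3.N1=(alive,v0) N3.N2=(alive,v0) N3.N3=(dead,v1) | N2.N0=(dead,v1) N2.N1=(alive,v0) N2.N2=(alive,v0) N2.N3=(dead,v1)

Answer: suspect 1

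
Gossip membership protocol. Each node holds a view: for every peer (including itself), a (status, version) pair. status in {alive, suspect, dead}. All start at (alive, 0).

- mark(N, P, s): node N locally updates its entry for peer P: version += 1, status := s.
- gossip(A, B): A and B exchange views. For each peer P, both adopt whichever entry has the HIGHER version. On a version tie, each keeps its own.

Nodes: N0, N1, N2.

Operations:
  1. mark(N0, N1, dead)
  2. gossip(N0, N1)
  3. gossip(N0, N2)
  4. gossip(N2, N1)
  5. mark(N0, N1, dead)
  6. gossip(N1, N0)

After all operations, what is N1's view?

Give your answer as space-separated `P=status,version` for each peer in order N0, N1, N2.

Answer: N0=alive,0 N1=dead,2 N2=alive,0

Derivation:
Op 1: N0 marks N1=dead -> (dead,v1)
Op 2: gossip N0<->N1 -> N0.N0=(alive,v0) N0.N1=(dead,v1) N0.N2=(alive,v0) | N1.N0=(alive,v0) N1.N1=(dead,v1) N1.N2=(alive,v0)
Op 3: gossip N0<->N2 -> N0.N0=(alive,v0) N0.N1=(dead,v1) N0.N2=(alive,v0) | N2.N0=(alive,v0) N2.N1=(dead,v1) N2.N2=(alive,v0)
Op 4: gossip N2<->N1 -> N2.N0=(alive,v0) N2.N1=(dead,v1) N2.N2=(alive,v0) | N1.N0=(alive,v0) N1.N1=(dead,v1) N1.N2=(alive,v0)
Op 5: N0 marks N1=dead -> (dead,v2)
Op 6: gossip N1<->N0 -> N1.N0=(alive,v0) N1.N1=(dead,v2) N1.N2=(alive,v0) | N0.N0=(alive,v0) N0.N1=(dead,v2) N0.N2=(alive,v0)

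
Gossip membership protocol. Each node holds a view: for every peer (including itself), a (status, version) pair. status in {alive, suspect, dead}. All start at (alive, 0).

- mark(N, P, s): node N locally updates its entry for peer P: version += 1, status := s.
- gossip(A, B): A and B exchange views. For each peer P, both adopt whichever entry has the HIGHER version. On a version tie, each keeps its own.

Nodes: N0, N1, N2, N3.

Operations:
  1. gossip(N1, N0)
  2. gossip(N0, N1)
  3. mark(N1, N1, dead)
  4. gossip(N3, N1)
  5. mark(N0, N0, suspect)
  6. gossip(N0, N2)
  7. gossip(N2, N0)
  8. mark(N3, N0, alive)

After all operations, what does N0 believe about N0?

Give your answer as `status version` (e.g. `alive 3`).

Answer: suspect 1

Derivation:
Op 1: gossip N1<->N0 -> N1.N0=(alive,v0) N1.N1=(alive,v0) N1.N2=(alive,v0) N1.N3=(alive,v0) | N0.N0=(alive,v0) N0.N1=(alive,v0) N0.N2=(alive,v0) N0.N3=(alive,v0)
Op 2: gossip N0<->N1 -> N0.N0=(alive,v0) N0.N1=(alive,v0) N0.N2=(alive,v0) N0.N3=(alive,v0) | N1.N0=(alive,v0) N1.N1=(alive,v0) N1.N2=(alive,v0) N1.N3=(alive,v0)
Op 3: N1 marks N1=dead -> (dead,v1)
Op 4: gossip N3<->N1 -> N3.N0=(alive,v0) N3.N1=(dead,v1) N3.N2=(alive,v0) N3.N3=(alive,v0) | N1.N0=(alive,v0) N1.N1=(dead,v1) N1.N2=(alive,v0) N1.N3=(alive,v0)
Op 5: N0 marks N0=suspect -> (suspect,v1)
Op 6: gossip N0<->N2 -> N0.N0=(suspect,v1) N0.N1=(alive,v0) N0.N2=(alive,v0) N0.N3=(alive,v0) | N2.N0=(suspect,v1) N2.N1=(alive,v0) N2.N2=(alive,v0) N2.N3=(alive,v0)
Op 7: gossip N2<->N0 -> N2.N0=(suspect,v1) N2.N1=(alive,v0) N2.N2=(alive,v0) N2.N3=(alive,v0) | N0.N0=(suspect,v1) N0.N1=(alive,v0) N0.N2=(alive,v0) N0.N3=(alive,v0)
Op 8: N3 marks N0=alive -> (alive,v1)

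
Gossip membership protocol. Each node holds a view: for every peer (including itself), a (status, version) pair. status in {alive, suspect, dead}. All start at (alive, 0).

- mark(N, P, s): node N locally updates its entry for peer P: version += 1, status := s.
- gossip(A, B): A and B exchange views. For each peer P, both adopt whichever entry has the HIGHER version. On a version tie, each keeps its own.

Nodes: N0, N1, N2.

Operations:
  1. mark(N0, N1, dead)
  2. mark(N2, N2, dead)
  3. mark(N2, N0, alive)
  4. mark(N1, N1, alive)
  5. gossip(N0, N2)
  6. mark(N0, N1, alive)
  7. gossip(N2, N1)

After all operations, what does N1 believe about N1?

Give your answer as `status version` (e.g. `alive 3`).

Op 1: N0 marks N1=dead -> (dead,v1)
Op 2: N2 marks N2=dead -> (dead,v1)
Op 3: N2 marks N0=alive -> (alive,v1)
Op 4: N1 marks N1=alive -> (alive,v1)
Op 5: gossip N0<->N2 -> N0.N0=(alive,v1) N0.N1=(dead,v1) N0.N2=(dead,v1) | N2.N0=(alive,v1) N2.N1=(dead,v1) N2.N2=(dead,v1)
Op 6: N0 marks N1=alive -> (alive,v2)
Op 7: gossip N2<->N1 -> N2.N0=(alive,v1) N2.N1=(dead,v1) N2.N2=(dead,v1) | N1.N0=(alive,v1) N1.N1=(alive,v1) N1.N2=(dead,v1)

Answer: alive 1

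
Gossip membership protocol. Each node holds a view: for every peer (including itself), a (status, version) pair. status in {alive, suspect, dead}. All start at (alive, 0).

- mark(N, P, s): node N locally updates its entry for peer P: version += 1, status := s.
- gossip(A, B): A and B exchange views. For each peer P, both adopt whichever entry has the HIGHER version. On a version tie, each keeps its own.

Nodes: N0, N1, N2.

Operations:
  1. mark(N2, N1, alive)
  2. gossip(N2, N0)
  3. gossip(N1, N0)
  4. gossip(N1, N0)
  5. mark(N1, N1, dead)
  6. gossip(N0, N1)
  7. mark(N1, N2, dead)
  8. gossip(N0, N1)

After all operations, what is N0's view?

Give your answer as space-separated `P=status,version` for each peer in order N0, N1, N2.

Op 1: N2 marks N1=alive -> (alive,v1)
Op 2: gossip N2<->N0 -> N2.N0=(alive,v0) N2.N1=(alive,v1) N2.N2=(alive,v0) | N0.N0=(alive,v0) N0.N1=(alive,v1) N0.N2=(alive,v0)
Op 3: gossip N1<->N0 -> N1.N0=(alive,v0) N1.N1=(alive,v1) N1.N2=(alive,v0) | N0.N0=(alive,v0) N0.N1=(alive,v1) N0.N2=(alive,v0)
Op 4: gossip N1<->N0 -> N1.N0=(alive,v0) N1.N1=(alive,v1) N1.N2=(alive,v0) | N0.N0=(alive,v0) N0.N1=(alive,v1) N0.N2=(alive,v0)
Op 5: N1 marks N1=dead -> (dead,v2)
Op 6: gossip N0<->N1 -> N0.N0=(alive,v0) N0.N1=(dead,v2) N0.N2=(alive,v0) | N1.N0=(alive,v0) N1.N1=(dead,v2) N1.N2=(alive,v0)
Op 7: N1 marks N2=dead -> (dead,v1)
Op 8: gossip N0<->N1 -> N0.N0=(alive,v0) N0.N1=(dead,v2) N0.N2=(dead,v1) | N1.N0=(alive,v0) N1.N1=(dead,v2) N1.N2=(dead,v1)

Answer: N0=alive,0 N1=dead,2 N2=dead,1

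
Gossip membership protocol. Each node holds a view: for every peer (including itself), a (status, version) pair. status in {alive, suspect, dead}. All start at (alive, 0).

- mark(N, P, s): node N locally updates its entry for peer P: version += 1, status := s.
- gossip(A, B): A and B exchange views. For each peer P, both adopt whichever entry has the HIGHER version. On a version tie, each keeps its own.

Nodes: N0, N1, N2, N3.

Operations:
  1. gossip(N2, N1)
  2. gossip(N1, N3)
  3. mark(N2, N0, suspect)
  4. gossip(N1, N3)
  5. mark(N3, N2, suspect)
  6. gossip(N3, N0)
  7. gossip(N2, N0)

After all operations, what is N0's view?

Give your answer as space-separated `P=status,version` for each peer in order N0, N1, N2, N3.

Answer: N0=suspect,1 N1=alive,0 N2=suspect,1 N3=alive,0

Derivation:
Op 1: gossip N2<->N1 -> N2.N0=(alive,v0) N2.N1=(alive,v0) N2.N2=(alive,v0) N2.N3=(alive,v0) | N1.N0=(alive,v0) N1.N1=(alive,v0) N1.N2=(alive,v0) N1.N3=(alive,v0)
Op 2: gossip N1<->N3 -> N1.N0=(alive,v0) N1.N1=(alive,v0) N1.N2=(alive,v0) N1.N3=(alive,v0) | N3.N0=(alive,v0) N3.N1=(alive,v0) N3.N2=(alive,v0) N3.N3=(alive,v0)
Op 3: N2 marks N0=suspect -> (suspect,v1)
Op 4: gossip N1<->N3 -> N1.N0=(alive,v0) N1.N1=(alive,v0) N1.N2=(alive,v0) N1.N3=(alive,v0) | N3.N0=(alive,v0) N3.N1=(alive,v0) N3.N2=(alive,v0) N3.N3=(alive,v0)
Op 5: N3 marks N2=suspect -> (suspect,v1)
Op 6: gossip N3<->N0 -> N3.N0=(alive,v0) N3.N1=(alive,v0) N3.N2=(suspect,v1) N3.N3=(alive,v0) | N0.N0=(alive,v0) N0.N1=(alive,v0) N0.N2=(suspect,v1) N0.N3=(alive,v0)
Op 7: gossip N2<->N0 -> N2.N0=(suspect,v1) N2.N1=(alive,v0) N2.N2=(suspect,v1) N2.N3=(alive,v0) | N0.N0=(suspect,v1) N0.N1=(alive,v0) N0.N2=(suspect,v1) N0.N3=(alive,v0)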